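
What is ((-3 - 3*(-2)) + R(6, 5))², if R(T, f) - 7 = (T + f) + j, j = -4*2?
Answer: 169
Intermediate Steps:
j = -8
R(T, f) = -1 + T + f (R(T, f) = 7 + ((T + f) - 8) = 7 + (-8 + T + f) = -1 + T + f)
((-3 - 3*(-2)) + R(6, 5))² = ((-3 - 3*(-2)) + (-1 + 6 + 5))² = ((-3 + 6) + 10)² = (3 + 10)² = 13² = 169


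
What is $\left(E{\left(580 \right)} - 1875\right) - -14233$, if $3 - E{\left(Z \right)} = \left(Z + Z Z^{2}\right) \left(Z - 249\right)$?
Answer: $-64582251619$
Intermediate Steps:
$E{\left(Z \right)} = 3 - \left(-249 + Z\right) \left(Z + Z^{3}\right)$ ($E{\left(Z \right)} = 3 - \left(Z + Z Z^{2}\right) \left(Z - 249\right) = 3 - \left(Z + Z^{3}\right) \left(-249 + Z\right) = 3 - \left(-249 + Z\right) \left(Z + Z^{3}\right)$)
$\left(E{\left(580 \right)} - 1875\right) - -14233 = \left(\left(3 - 580^{2} - 580^{4} + 249 \cdot 580 + 249 \cdot 580^{3}\right) - 1875\right) - -14233 = \left(\left(3 - 336400 - 113164960000 + 144420 + 249 \cdot 195112000\right) - 1875\right) + \left(14514 - 281\right) = \left(\left(3 - 336400 - 113164960000 + 144420 + 48582888000\right) - 1875\right) + 14233 = \left(-64582263977 - 1875\right) + 14233 = -64582265852 + 14233 = -64582251619$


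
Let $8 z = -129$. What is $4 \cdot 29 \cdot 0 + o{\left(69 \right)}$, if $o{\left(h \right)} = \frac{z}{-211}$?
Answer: $\frac{129}{1688} \approx 0.076422$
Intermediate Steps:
$z = - \frac{129}{8}$ ($z = \frac{1}{8} \left(-129\right) = - \frac{129}{8} \approx -16.125$)
$o{\left(h \right)} = \frac{129}{1688}$ ($o{\left(h \right)} = - \frac{129}{8 \left(-211\right)} = \left(- \frac{129}{8}\right) \left(- \frac{1}{211}\right) = \frac{129}{1688}$)
$4 \cdot 29 \cdot 0 + o{\left(69 \right)} = 4 \cdot 29 \cdot 0 + \frac{129}{1688} = 116 \cdot 0 + \frac{129}{1688} = 0 + \frac{129}{1688} = \frac{129}{1688}$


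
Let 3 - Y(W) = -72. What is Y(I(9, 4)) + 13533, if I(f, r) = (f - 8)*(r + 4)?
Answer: 13608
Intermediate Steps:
I(f, r) = (-8 + f)*(4 + r)
Y(W) = 75 (Y(W) = 3 - 1*(-72) = 3 + 72 = 75)
Y(I(9, 4)) + 13533 = 75 + 13533 = 13608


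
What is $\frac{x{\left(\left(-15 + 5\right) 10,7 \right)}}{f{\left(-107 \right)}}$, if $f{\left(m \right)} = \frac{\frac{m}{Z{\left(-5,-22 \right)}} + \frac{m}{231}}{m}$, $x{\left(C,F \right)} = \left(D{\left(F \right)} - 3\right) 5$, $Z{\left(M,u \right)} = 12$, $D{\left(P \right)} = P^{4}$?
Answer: $\frac{3692920}{27} \approx 1.3677 \cdot 10^{5}$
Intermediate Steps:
$x{\left(C,F \right)} = -15 + 5 F^{4}$ ($x{\left(C,F \right)} = \left(F^{4} - 3\right) 5 = \left(-3 + F^{4}\right) 5 = -15 + 5 F^{4}$)
$f{\left(m \right)} = \frac{27}{308}$ ($f{\left(m \right)} = \frac{\frac{m}{12} + \frac{m}{231}}{m} = \frac{\frac{27}{308} m}{m} = \frac{27}{308}$)
$\frac{x{\left(\left(-15 + 5\right) 10,7 \right)}}{f{\left(-107 \right)}} = \frac{-15 + 5 \cdot 7^{4}}{\frac{27}{308}} = \left(-15 + 5 \cdot 2401\right) \frac{308}{27} = \left(-15 + 12005\right) \frac{308}{27} = 11990 \cdot \frac{308}{27} = \frac{3692920}{27}$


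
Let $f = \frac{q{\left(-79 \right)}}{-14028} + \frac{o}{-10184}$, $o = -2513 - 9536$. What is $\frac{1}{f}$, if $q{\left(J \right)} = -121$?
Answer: $\frac{35715288}{42563909} \approx 0.8391$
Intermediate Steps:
$o = -12049$
$f = \frac{42563909}{35715288}$ ($f = - \frac{121}{-14028} - \frac{12049}{-10184} = \left(-121\right) \left(- \frac{1}{14028}\right) - - \frac{12049}{10184} = \frac{121}{14028} + \frac{12049}{10184} = \frac{42563909}{35715288} \approx 1.1918$)
$\frac{1}{f} = \frac{1}{\frac{42563909}{35715288}} = \frac{35715288}{42563909}$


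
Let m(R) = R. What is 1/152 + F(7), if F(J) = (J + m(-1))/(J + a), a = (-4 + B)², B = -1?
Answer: 59/304 ≈ 0.19408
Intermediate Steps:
a = 25 (a = (-4 - 1)² = (-5)² = 25)
F(J) = (-1 + J)/(25 + J) (F(J) = (J - 1)/(J + 25) = (-1 + J)/(25 + J))
1/152 + F(7) = 1/152 + (-1 + 7)/(25 + 7) = 1/152 + 6/32 = 1/152 + (1/32)*6 = 1/152 + 3/16 = 59/304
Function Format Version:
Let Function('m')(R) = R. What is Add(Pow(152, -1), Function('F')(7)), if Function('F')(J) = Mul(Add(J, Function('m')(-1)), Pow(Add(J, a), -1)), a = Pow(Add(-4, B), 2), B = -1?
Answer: Rational(59, 304) ≈ 0.19408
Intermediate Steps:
a = 25 (a = Pow(Add(-4, -1), 2) = Pow(-5, 2) = 25)
Function('F')(J) = Mul(Pow(Add(25, J), -1), Add(-1, J)) (Function('F')(J) = Mul(Add(J, -1), Pow(Add(J, 25), -1)) = Mul(Add(-1, J), Pow(Add(25, J), -1)) = Mul(Pow(Add(25, J), -1), Add(-1, J)))
Add(Pow(152, -1), Function('F')(7)) = Add(Pow(152, -1), Mul(Pow(Add(25, 7), -1), Add(-1, 7))) = Add(Rational(1, 152), Mul(Pow(32, -1), 6)) = Add(Rational(1, 152), Mul(Rational(1, 32), 6)) = Add(Rational(1, 152), Rational(3, 16)) = Rational(59, 304)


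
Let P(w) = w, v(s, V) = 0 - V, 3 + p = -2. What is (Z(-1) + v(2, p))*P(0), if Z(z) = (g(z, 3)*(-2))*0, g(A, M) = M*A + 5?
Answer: 0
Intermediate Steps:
p = -5 (p = -3 - 2 = -5)
g(A, M) = 5 + A*M (g(A, M) = A*M + 5 = 5 + A*M)
v(s, V) = -V
Z(z) = 0 (Z(z) = ((5 + z*3)*(-2))*0 = ((5 + 3*z)*(-2))*0 = (-10 - 6*z)*0 = 0)
(Z(-1) + v(2, p))*P(0) = (0 - 1*(-5))*0 = (0 + 5)*0 = 5*0 = 0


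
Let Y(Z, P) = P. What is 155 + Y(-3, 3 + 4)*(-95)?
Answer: -510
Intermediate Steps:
155 + Y(-3, 3 + 4)*(-95) = 155 + (3 + 4)*(-95) = 155 + 7*(-95) = 155 - 665 = -510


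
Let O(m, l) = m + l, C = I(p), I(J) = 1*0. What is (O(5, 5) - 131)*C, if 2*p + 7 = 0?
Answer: 0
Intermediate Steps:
p = -7/2 (p = -7/2 + (½)*0 = -7/2 + 0 = -7/2 ≈ -3.5000)
I(J) = 0
C = 0
O(m, l) = l + m
(O(5, 5) - 131)*C = ((5 + 5) - 131)*0 = (10 - 131)*0 = -121*0 = 0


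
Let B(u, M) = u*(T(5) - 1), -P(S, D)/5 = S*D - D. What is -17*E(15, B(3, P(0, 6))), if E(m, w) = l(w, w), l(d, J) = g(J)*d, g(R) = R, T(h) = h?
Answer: -2448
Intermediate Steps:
P(S, D) = 5*D - 5*D*S (P(S, D) = -5*(S*D - D) = -5*(D*S - D) = -5*(-D + D*S) = 5*D - 5*D*S)
l(d, J) = J*d
B(u, M) = 4*u (B(u, M) = u*(5 - 1) = u*4 = 4*u)
E(m, w) = w² (E(m, w) = w*w = w²)
-17*E(15, B(3, P(0, 6))) = -17*(4*3)² = -17*12² = -17*144 = -2448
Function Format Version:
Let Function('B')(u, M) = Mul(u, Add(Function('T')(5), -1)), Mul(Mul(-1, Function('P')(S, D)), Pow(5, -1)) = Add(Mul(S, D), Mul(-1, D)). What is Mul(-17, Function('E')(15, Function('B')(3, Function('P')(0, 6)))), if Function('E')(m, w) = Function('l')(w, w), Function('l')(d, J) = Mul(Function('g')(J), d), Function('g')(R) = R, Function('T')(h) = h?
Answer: -2448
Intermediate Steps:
Function('P')(S, D) = Add(Mul(5, D), Mul(-5, D, S)) (Function('P')(S, D) = Mul(-5, Add(Mul(S, D), Mul(-1, D))) = Mul(-5, Add(Mul(D, S), Mul(-1, D))) = Mul(-5, Add(Mul(-1, D), Mul(D, S))) = Add(Mul(5, D), Mul(-5, D, S)))
Function('l')(d, J) = Mul(J, d)
Function('B')(u, M) = Mul(4, u) (Function('B')(u, M) = Mul(u, Add(5, -1)) = Mul(u, 4) = Mul(4, u))
Function('E')(m, w) = Pow(w, 2) (Function('E')(m, w) = Mul(w, w) = Pow(w, 2))
Mul(-17, Function('E')(15, Function('B')(3, Function('P')(0, 6)))) = Mul(-17, Pow(Mul(4, 3), 2)) = Mul(-17, Pow(12, 2)) = Mul(-17, 144) = -2448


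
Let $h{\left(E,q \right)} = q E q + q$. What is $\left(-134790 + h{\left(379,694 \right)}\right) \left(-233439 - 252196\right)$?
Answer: $-88582712556980$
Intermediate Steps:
$h{\left(E,q \right)} = q + E q^{2}$ ($h{\left(E,q \right)} = E q q + q = E q^{2} + q = q + E q^{2}$)
$\left(-134790 + h{\left(379,694 \right)}\right) \left(-233439 - 252196\right) = \left(-134790 + 694 \left(1 + 379 \cdot 694\right)\right) \left(-233439 - 252196\right) = \left(-134790 + 694 \left(1 + 263026\right)\right) \left(-485635\right) = \left(-134790 + 694 \cdot 263027\right) \left(-485635\right) = \left(-134790 + 182540738\right) \left(-485635\right) = 182405948 \left(-485635\right) = -88582712556980$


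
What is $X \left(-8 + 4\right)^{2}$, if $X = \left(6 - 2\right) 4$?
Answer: $256$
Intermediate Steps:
$X = 16$ ($X = 4 \cdot 4 = 16$)
$X \left(-8 + 4\right)^{2} = 16 \left(-8 + 4\right)^{2} = 16 \left(-4\right)^{2} = 16 \cdot 16 = 256$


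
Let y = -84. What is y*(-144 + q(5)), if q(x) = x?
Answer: 11676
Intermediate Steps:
y*(-144 + q(5)) = -84*(-144 + 5) = -84*(-139) = 11676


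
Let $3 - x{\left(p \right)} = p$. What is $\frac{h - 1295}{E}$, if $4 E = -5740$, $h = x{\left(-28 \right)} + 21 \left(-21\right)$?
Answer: $\frac{341}{287} \approx 1.1882$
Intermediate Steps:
$x{\left(p \right)} = 3 - p$
$h = -410$ ($h = \left(3 - -28\right) + 21 \left(-21\right) = \left(3 + 28\right) - 441 = 31 - 441 = -410$)
$E = -1435$ ($E = \frac{1}{4} \left(-5740\right) = -1435$)
$\frac{h - 1295}{E} = \frac{-410 - 1295}{-1435} = \left(-1705\right) \left(- \frac{1}{1435}\right) = \frac{341}{287}$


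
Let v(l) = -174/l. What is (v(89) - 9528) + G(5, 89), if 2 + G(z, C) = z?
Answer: -847899/89 ≈ -9527.0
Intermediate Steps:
G(z, C) = -2 + z
(v(89) - 9528) + G(5, 89) = (-174/89 - 9528) + (-2 + 5) = (-174*1/89 - 9528) + 3 = (-174/89 - 9528) + 3 = -848166/89 + 3 = -847899/89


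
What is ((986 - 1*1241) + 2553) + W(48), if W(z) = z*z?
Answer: 4602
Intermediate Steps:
W(z) = z**2
((986 - 1*1241) + 2553) + W(48) = ((986 - 1*1241) + 2553) + 48**2 = ((986 - 1241) + 2553) + 2304 = (-255 + 2553) + 2304 = 2298 + 2304 = 4602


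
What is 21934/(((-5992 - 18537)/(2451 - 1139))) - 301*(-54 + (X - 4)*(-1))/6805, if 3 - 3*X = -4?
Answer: -586331617367/500759535 ≈ -1170.9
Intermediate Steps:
X = 7/3 (X = 1 - ⅓*(-4) = 1 + 4/3 = 7/3 ≈ 2.3333)
21934/(((-5992 - 18537)/(2451 - 1139))) - 301*(-54 + (X - 4)*(-1))/6805 = 21934/(((-5992 - 18537)/(2451 - 1139))) - 301*(-54 + (7/3 - 4)*(-1))/6805 = 21934/((-24529/1312)) - 301*(-54 - 5/3*(-1))*(1/6805) = 21934/((-24529*1/1312)) - 301*(-54 + 5/3)*(1/6805) = 21934/(-24529/1312) - 301*(-157/3)*(1/6805) = 21934*(-1312/24529) + (47257/3)*(1/6805) = -28777408/24529 + 47257/20415 = -586331617367/500759535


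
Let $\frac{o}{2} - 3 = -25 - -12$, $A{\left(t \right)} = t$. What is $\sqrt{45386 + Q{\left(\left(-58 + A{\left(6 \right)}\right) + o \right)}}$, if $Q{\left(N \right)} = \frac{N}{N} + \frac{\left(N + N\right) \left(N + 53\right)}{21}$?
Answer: $\frac{\sqrt{2230347}}{7} \approx 213.35$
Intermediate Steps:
$o = -20$ ($o = 6 + 2 \left(-25 - -12\right) = 6 + 2 \left(-25 + 12\right) = 6 + 2 \left(-13\right) = 6 - 26 = -20$)
$Q{\left(N \right)} = 1 + \frac{2 N \left(53 + N\right)}{21}$ ($Q{\left(N \right)} = 1 + 2 N \left(53 + N\right) \frac{1}{21} = 1 + \frac{2 N \left(53 + N\right)}{21}$)
$\sqrt{45386 + Q{\left(\left(-58 + A{\left(6 \right)}\right) + o \right)}} = \sqrt{45386 + \left(1 + \frac{2 \left(\left(-58 + 6\right) - 20\right)^{2}}{21} + \frac{106 \left(\left(-58 + 6\right) - 20\right)}{21}\right)} = \sqrt{45386 + \left(1 + \frac{2 \left(-52 - 20\right)^{2}}{21} + \frac{106 \left(-52 - 20\right)}{21}\right)} = \sqrt{45386 + \left(1 + \frac{2 \left(-72\right)^{2}}{21} + \frac{106}{21} \left(-72\right)\right)} = \sqrt{45386 + \left(1 + \frac{2}{21} \cdot 5184 - \frac{2544}{7}\right)} = \sqrt{45386 + \left(1 + \frac{3456}{7} - \frac{2544}{7}\right)} = \sqrt{45386 + \frac{919}{7}} = \sqrt{\frac{318621}{7}} = \frac{\sqrt{2230347}}{7}$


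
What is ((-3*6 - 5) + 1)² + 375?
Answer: 859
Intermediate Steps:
((-3*6 - 5) + 1)² + 375 = ((-18 - 5) + 1)² + 375 = (-23 + 1)² + 375 = (-22)² + 375 = 484 + 375 = 859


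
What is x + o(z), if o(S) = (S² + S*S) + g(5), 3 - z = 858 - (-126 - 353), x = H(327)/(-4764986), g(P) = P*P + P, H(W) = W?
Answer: 16959261801685/4764986 ≈ 3.5591e+6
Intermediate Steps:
g(P) = P + P² (g(P) = P² + P = P + P²)
x = -327/4764986 (x = 327/(-4764986) = 327*(-1/4764986) = -327/4764986 ≈ -6.8626e-5)
z = -1334 (z = 3 - (858 - (-126 - 353)) = 3 - (858 - 1*(-479)) = 3 - (858 + 479) = 3 - 1*1337 = 3 - 1337 = -1334)
o(S) = 30 + 2*S² (o(S) = (S² + S*S) + 5*(1 + 5) = (S² + S²) + 5*6 = 2*S² + 30 = 30 + 2*S²)
x + o(z) = -327/4764986 + (30 + 2*(-1334)²) = -327/4764986 + (30 + 2*1779556) = -327/4764986 + (30 + 3559112) = -327/4764986 + 3559142 = 16959261801685/4764986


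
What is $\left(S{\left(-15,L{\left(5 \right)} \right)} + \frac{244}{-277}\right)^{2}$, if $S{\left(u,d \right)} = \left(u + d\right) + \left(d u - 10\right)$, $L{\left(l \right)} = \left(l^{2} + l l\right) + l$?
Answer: $\frac{48602170681}{76729} \approx 6.3343 \cdot 10^{5}$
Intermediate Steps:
$L{\left(l \right)} = l + 2 l^{2}$ ($L{\left(l \right)} = \left(l^{2} + l^{2}\right) + l = 2 l^{2} + l = l + 2 l^{2}$)
$S{\left(u,d \right)} = -10 + d + u + d u$ ($S{\left(u,d \right)} = \left(d + u\right) + \left(-10 + d u\right) = -10 + d + u + d u$)
$\left(S{\left(-15,L{\left(5 \right)} \right)} + \frac{244}{-277}\right)^{2} = \left(\left(-10 + 5 \left(1 + 2 \cdot 5\right) - 15 + 5 \left(1 + 2 \cdot 5\right) \left(-15\right)\right) + \frac{244}{-277}\right)^{2} = \left(\left(-10 + 5 \left(1 + 10\right) - 15 + 5 \left(1 + 10\right) \left(-15\right)\right) + 244 \left(- \frac{1}{277}\right)\right)^{2} = \left(\left(-10 + 5 \cdot 11 - 15 + 5 \cdot 11 \left(-15\right)\right) - \frac{244}{277}\right)^{2} = \left(\left(-10 + 55 - 15 + 55 \left(-15\right)\right) - \frac{244}{277}\right)^{2} = \left(\left(-10 + 55 - 15 - 825\right) - \frac{244}{277}\right)^{2} = \left(-795 - \frac{244}{277}\right)^{2} = \left(- \frac{220459}{277}\right)^{2} = \frac{48602170681}{76729}$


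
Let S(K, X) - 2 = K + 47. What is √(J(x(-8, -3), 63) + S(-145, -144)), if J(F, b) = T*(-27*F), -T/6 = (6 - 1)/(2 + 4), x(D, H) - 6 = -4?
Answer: √174 ≈ 13.191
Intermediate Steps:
x(D, H) = 2 (x(D, H) = 6 - 4 = 2)
T = -5 (T = -6*(6 - 1)/(2 + 4) = -30/6 = -6*⅚ = -5)
J(F, b) = 135*F (J(F, b) = -(-135)*F = 135*F)
S(K, X) = 49 + K (S(K, X) = 2 + (K + 47) = 2 + (47 + K) = 49 + K)
√(J(x(-8, -3), 63) + S(-145, -144)) = √(135*2 + (49 - 145)) = √(270 - 96) = √174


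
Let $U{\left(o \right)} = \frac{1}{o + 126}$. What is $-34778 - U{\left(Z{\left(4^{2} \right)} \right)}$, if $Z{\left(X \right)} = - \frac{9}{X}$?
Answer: $- \frac{69799462}{2007} \approx -34778.0$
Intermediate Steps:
$U{\left(o \right)} = \frac{1}{126 + o}$
$-34778 - U{\left(Z{\left(4^{2} \right)} \right)} = -34778 - \frac{1}{126 - \frac{9}{4^{2}}} = -34778 - \frac{1}{126 - \frac{9}{16}} = -34778 - \frac{1}{\frac{2007}{16}} = -34778 - \frac{16}{2007} = - \frac{69799462}{2007}$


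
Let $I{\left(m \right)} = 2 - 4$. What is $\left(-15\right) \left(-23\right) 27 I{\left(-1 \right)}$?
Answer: $-18630$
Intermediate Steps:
$I{\left(m \right)} = -2$
$\left(-15\right) \left(-23\right) 27 I{\left(-1 \right)} = \left(-15\right) \left(-23\right) 27 \left(-2\right) = 345 \cdot 27 \left(-2\right) = 9315 \left(-2\right) = -18630$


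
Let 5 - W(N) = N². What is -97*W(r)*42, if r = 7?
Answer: 179256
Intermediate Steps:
W(N) = 5 - N²
-97*W(r)*42 = -97*(5 - 1*7²)*42 = -97*(5 - 1*49)*42 = -97*(5 - 49)*42 = -97*(-44)*42 = 4268*42 = 179256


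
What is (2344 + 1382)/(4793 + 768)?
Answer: 3726/5561 ≈ 0.67002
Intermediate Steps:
(2344 + 1382)/(4793 + 768) = 3726/5561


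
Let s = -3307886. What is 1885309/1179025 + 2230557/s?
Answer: 3606504779849/3900080291150 ≈ 0.92473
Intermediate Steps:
1885309/1179025 + 2230557/s = 1885309/1179025 + 2230557/(-3307886) = 1885309*(1/1179025) + 2230557*(-1/3307886) = 1885309/1179025 - 2230557/3307886 = 3606504779849/3900080291150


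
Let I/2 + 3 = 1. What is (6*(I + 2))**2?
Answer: 144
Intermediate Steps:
I = -4 (I = -6 + 2*1 = -6 + 2 = -4)
(6*(I + 2))**2 = (6*(-4 + 2))**2 = (6*(-2))**2 = (-12)**2 = 144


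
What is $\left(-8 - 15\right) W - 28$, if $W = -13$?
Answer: $271$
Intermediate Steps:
$\left(-8 - 15\right) W - 28 = \left(-8 - 15\right) \left(-13\right) - 28 = \left(-23\right) \left(-13\right) - 28 = 299 - 28 = 271$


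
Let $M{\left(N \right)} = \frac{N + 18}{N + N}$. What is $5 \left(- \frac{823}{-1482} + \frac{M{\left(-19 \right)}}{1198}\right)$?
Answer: $\frac{4929965}{1775436} \approx 2.7768$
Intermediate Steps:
$M{\left(N \right)} = \frac{18 + N}{2 N}$
$5 \left(- \frac{823}{-1482} + \frac{M{\left(-19 \right)}}{1198}\right) = 5 \left(- \frac{823}{-1482} + \frac{\frac{1}{2} \frac{1}{-19} \left(18 - 19\right)}{1198}\right) = 5 \left(\left(-823\right) \left(- \frac{1}{1482}\right) + \frac{1}{2} \left(- \frac{1}{19}\right) \left(-1\right) \frac{1}{1198}\right) = 5 \left(\frac{823}{1482} + \frac{1}{38} \cdot \frac{1}{1198}\right) = 5 \left(\frac{823}{1482} + \frac{1}{45524}\right) = 5 \cdot \frac{985993}{1775436} = \frac{4929965}{1775436}$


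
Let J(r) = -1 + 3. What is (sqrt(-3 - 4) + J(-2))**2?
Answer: (2 + I*sqrt(7))**2 ≈ -3.0 + 10.583*I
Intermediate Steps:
J(r) = 2
(sqrt(-3 - 4) + J(-2))**2 = (sqrt(-3 - 4) + 2)**2 = (sqrt(-7) + 2)**2 = (I*sqrt(7) + 2)**2 = (2 + I*sqrt(7))**2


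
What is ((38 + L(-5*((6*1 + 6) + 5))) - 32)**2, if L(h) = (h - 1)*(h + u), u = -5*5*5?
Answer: 326380356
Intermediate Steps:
u = -125 (u = -25*5 = -125)
L(h) = (-1 + h)*(-125 + h) (L(h) = (h - 1)*(h - 125) = (-1 + h)*(-125 + h))
((38 + L(-5*((6*1 + 6) + 5))) - 32)**2 = ((38 + (125 + (-5*((6*1 + 6) + 5))**2 - (-630)*((6*1 + 6) + 5))) - 32)**2 = ((38 + (125 + (-5*((6 + 6) + 5))**2 - (-630)*((6 + 6) + 5))) - 32)**2 = ((38 + (125 + (-5*(12 + 5))**2 - (-630)*(12 + 5))) - 32)**2 = ((38 + (125 + (-5*17)**2 - (-630)*17)) - 32)**2 = ((38 + (125 + (-85)**2 - 126*(-85))) - 32)**2 = ((38 + (125 + 7225 + 10710)) - 32)**2 = ((38 + 18060) - 32)**2 = (18098 - 32)**2 = 18066**2 = 326380356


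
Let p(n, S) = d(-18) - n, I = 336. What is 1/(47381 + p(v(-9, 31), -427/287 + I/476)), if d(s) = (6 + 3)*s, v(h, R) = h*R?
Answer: 1/47498 ≈ 2.1054e-5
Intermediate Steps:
v(h, R) = R*h
d(s) = 9*s
p(n, S) = -162 - n (p(n, S) = 9*(-18) - n = -162 - n)
1/(47381 + p(v(-9, 31), -427/287 + I/476)) = 1/(47381 + (-162 - 31*(-9))) = 1/(47381 + (-162 - 1*(-279))) = 1/(47381 + (-162 + 279)) = 1/(47381 + 117) = 1/47498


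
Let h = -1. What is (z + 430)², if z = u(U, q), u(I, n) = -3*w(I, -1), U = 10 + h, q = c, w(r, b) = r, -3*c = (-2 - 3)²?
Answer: 162409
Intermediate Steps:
c = -25/3 (c = -(-2 - 3)²/3 = -⅓*(-5)² = -⅓*25 = -25/3 ≈ -8.3333)
q = -25/3 ≈ -8.3333
U = 9 (U = 10 - 1 = 9)
u(I, n) = -3*I
z = -27 (z = -3*9 = -27)
(z + 430)² = (-27 + 430)² = 403² = 162409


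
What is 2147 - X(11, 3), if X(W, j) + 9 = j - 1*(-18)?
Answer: 2135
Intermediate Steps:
X(W, j) = 9 + j (X(W, j) = -9 + (j - 1*(-18)) = -9 + (j + 18) = -9 + (18 + j) = 9 + j)
2147 - X(11, 3) = 2147 - (9 + 3) = 2147 - 1*12 = 2147 - 12 = 2135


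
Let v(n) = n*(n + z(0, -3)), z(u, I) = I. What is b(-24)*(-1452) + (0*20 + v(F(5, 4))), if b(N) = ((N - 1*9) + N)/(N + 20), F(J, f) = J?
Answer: -20681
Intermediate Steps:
v(n) = n*(-3 + n) (v(n) = n*(n - 3) = n*(-3 + n))
b(N) = (-9 + 2*N)/(20 + N) (b(N) = ((N - 9) + N)/(20 + N) = ((-9 + N) + N)/(20 + N) = (-9 + 2*N)/(20 + N))
b(-24)*(-1452) + (0*20 + v(F(5, 4))) = ((-9 + 2*(-24))/(20 - 24))*(-1452) + (0*20 + 5*(-3 + 5)) = ((-9 - 48)/(-4))*(-1452) + (0 + 5*2) = -1/4*(-57)*(-1452) + (0 + 10) = (57/4)*(-1452) + 10 = -20691 + 10 = -20681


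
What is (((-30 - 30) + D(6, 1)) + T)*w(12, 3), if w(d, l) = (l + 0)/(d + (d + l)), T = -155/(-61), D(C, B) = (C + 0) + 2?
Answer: -3017/549 ≈ -5.4954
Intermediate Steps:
D(C, B) = 2 + C (D(C, B) = C + 2 = 2 + C)
T = 155/61 (T = -155*(-1/61) = 155/61 ≈ 2.5410)
w(d, l) = l/(l + 2*d)
(((-30 - 30) + D(6, 1)) + T)*w(12, 3) = (((-30 - 30) + (2 + 6)) + 155/61)*(3/(3 + 2*12)) = ((-60 + 8) + 155/61)*(3/(3 + 24)) = (-52 + 155/61)*(3/27) = -9051/(61*27) = -3017/61*1/9 = -3017/549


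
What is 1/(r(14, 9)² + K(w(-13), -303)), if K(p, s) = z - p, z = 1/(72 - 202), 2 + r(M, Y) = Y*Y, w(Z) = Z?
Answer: 130/813019 ≈ 0.00015990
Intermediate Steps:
r(M, Y) = -2 + Y² (r(M, Y) = -2 + Y*Y = -2 + Y²)
z = -1/130 (z = 1/(-130) = -1/130 ≈ -0.0076923)
K(p, s) = -1/130 - p
1/(r(14, 9)² + K(w(-13), -303)) = 1/((-2 + 9²)² + (-1/130 - 1*(-13))) = 1/((-2 + 81)² + (-1/130 + 13)) = 1/(79² + 1689/130) = 1/(6241 + 1689/130) = 1/(813019/130) = 130/813019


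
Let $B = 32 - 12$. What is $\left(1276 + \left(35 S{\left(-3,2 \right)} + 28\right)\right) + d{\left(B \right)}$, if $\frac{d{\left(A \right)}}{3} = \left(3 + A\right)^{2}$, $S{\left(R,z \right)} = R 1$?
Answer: $2786$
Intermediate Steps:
$S{\left(R,z \right)} = R$
$B = 20$ ($B = 32 - 12 = 20$)
$d{\left(A \right)} = 3 \left(3 + A\right)^{2}$
$\left(1276 + \left(35 S{\left(-3,2 \right)} + 28\right)\right) + d{\left(B \right)} = \left(1276 + \left(35 \left(-3\right) + 28\right)\right) + 3 \left(3 + 20\right)^{2} = \left(1276 + \left(-105 + 28\right)\right) + 3 \cdot 23^{2} = \left(1276 - 77\right) + 3 \cdot 529 = 1199 + 1587 = 2786$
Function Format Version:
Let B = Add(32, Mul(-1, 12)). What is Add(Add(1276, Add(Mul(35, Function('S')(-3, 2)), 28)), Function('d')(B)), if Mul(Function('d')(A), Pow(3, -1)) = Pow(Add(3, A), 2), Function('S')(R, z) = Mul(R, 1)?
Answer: 2786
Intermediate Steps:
Function('S')(R, z) = R
B = 20 (B = Add(32, -12) = 20)
Function('d')(A) = Mul(3, Pow(Add(3, A), 2))
Add(Add(1276, Add(Mul(35, Function('S')(-3, 2)), 28)), Function('d')(B)) = Add(Add(1276, Add(Mul(35, -3), 28)), Mul(3, Pow(Add(3, 20), 2))) = Add(Add(1276, Add(-105, 28)), Mul(3, Pow(23, 2))) = Add(Add(1276, -77), Mul(3, 529)) = Add(1199, 1587) = 2786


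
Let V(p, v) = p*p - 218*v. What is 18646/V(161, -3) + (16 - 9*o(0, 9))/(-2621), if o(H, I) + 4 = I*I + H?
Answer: 66862441/69653075 ≈ 0.95994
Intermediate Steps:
o(H, I) = -4 + H + I² (o(H, I) = -4 + (I*I + H) = -4 + (I² + H) = -4 + (H + I²) = -4 + H + I²)
V(p, v) = p² - 218*v
18646/V(161, -3) + (16 - 9*o(0, 9))/(-2621) = 18646/(161² - 218*(-3)) + (16 - 9*(-4 + 0 + 9²))/(-2621) = 18646/(25921 + 654) + (16 - 9*(-4 + 0 + 81))*(-1/2621) = 18646/26575 + (16 - 9*77)*(-1/2621) = 18646*(1/26575) + (16 - 693)*(-1/2621) = 18646/26575 - 677*(-1/2621) = 18646/26575 + 677/2621 = 66862441/69653075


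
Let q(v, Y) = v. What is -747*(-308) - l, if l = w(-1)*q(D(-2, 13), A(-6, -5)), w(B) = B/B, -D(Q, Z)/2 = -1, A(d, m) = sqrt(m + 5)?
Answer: 230074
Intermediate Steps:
A(d, m) = sqrt(5 + m)
D(Q, Z) = 2 (D(Q, Z) = -2*(-1) = 2)
w(B) = 1
l = 2 (l = 1*2 = 2)
-747*(-308) - l = -747*(-308) - 1*2 = 230076 - 2 = 230074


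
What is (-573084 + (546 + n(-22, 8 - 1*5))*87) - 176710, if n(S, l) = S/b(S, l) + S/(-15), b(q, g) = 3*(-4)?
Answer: -7020049/10 ≈ -7.0201e+5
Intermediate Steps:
b(q, g) = -12
n(S, l) = -3*S/20 (n(S, l) = S/(-12) + S/(-15) = S*(-1/12) + S*(-1/15) = -S/12 - S/15 = -3*S/20)
(-573084 + (546 + n(-22, 8 - 1*5))*87) - 176710 = (-573084 + (546 - 3/20*(-22))*87) - 176710 = (-573084 + (546 + 33/10)*87) - 176710 = (-573084 + (5493/10)*87) - 176710 = (-573084 + 477891/10) - 176710 = -5252949/10 - 176710 = -7020049/10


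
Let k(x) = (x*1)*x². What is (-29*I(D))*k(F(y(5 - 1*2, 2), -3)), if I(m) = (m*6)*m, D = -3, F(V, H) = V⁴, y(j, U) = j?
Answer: -832236606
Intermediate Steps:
k(x) = x³ (k(x) = x*x² = x³)
I(m) = 6*m² (I(m) = (6*m)*m = 6*m²)
(-29*I(D))*k(F(y(5 - 1*2, 2), -3)) = (-174*(-3)²)*((5 - 1*2)⁴)³ = (-174*9)*((5 - 2)⁴)³ = (-29*54)*(3⁴)³ = -1566*81³ = -1566*531441 = -832236606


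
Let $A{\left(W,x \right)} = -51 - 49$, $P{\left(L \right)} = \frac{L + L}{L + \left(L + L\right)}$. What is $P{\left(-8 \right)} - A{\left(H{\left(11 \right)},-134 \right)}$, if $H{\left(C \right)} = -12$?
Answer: $\frac{302}{3} \approx 100.67$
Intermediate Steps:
$P{\left(L \right)} = \frac{2}{3}$ ($P{\left(L \right)} = \frac{2 L}{L + 2 L} = \frac{2 L}{3 L} = 2 L \frac{1}{3 L} = \frac{2}{3}$)
$A{\left(W,x \right)} = -100$
$P{\left(-8 \right)} - A{\left(H{\left(11 \right)},-134 \right)} = \frac{2}{3} - -100 = \frac{2}{3} + 100 = \frac{302}{3}$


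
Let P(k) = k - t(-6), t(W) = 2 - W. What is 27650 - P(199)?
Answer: 27459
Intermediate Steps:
P(k) = -8 + k (P(k) = k - (2 - 1*(-6)) = k - (2 + 6) = k - 1*8 = k - 8 = -8 + k)
27650 - P(199) = 27650 - (-8 + 199) = 27650 - 1*191 = 27650 - 191 = 27459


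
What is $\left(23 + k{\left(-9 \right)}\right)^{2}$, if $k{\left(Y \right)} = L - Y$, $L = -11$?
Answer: $441$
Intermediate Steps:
$k{\left(Y \right)} = -11 - Y$
$\left(23 + k{\left(-9 \right)}\right)^{2} = \left(23 - 2\right)^{2} = 21^{2} = 441$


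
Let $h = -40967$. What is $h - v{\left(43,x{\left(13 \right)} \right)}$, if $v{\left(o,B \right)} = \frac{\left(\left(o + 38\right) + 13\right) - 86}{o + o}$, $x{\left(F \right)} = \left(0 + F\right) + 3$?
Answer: $- \frac{1761585}{43} \approx -40967.0$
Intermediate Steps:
$x{\left(F \right)} = 3 + F$ ($x{\left(F \right)} = F + 3 = 3 + F$)
$v{\left(o,B \right)} = \frac{-35 + o}{2 o}$ ($v{\left(o,B \right)} = \frac{\left(\left(38 + o\right) + 13\right) - 86}{2 o} = \left(\left(51 + o\right) - 86\right) \frac{1}{2 o} = \left(-35 + o\right) \frac{1}{2 o} = \frac{-35 + o}{2 o}$)
$h - v{\left(43,x{\left(13 \right)} \right)} = -40967 - \frac{-35 + 43}{2 \cdot 43} = -40967 - \frac{1}{2} \cdot \frac{1}{43} \cdot 8 = -40967 - \frac{4}{43} = - \frac{1761585}{43}$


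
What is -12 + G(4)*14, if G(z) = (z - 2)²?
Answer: 44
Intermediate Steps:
G(z) = (-2 + z)²
-12 + G(4)*14 = -12 + (-2 + 4)²*14 = -12 + 2²*14 = -12 + 4*14 = -12 + 56 = 44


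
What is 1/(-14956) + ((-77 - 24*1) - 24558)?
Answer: -368800005/14956 ≈ -24659.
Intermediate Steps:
1/(-14956) + ((-77 - 24*1) - 24558) = -1/14956 + ((-77 - 24) - 24558) = -1/14956 + (-101 - 24558) = -1/14956 - 24659 = -368800005/14956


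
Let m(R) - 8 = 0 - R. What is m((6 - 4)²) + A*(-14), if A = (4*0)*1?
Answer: 4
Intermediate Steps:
m(R) = 8 - R (m(R) = 8 + (0 - R) = 8 - R)
A = 0 (A = 0*1 = 0)
m((6 - 4)²) + A*(-14) = (8 - (6 - 4)²) + 0*(-14) = (8 - 1*2²) + 0 = (8 - 1*4) + 0 = (8 - 4) + 0 = 4 + 0 = 4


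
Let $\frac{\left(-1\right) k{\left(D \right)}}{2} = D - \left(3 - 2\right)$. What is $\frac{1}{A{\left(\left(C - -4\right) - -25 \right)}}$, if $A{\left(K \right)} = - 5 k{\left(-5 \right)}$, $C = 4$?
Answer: $- \frac{1}{60} \approx -0.016667$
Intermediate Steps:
$k{\left(D \right)} = 2 - 2 D$ ($k{\left(D \right)} = - 2 \left(D - \left(3 - 2\right)\right) = - 2 \left(D - 1\right) = - 2 \left(-1 + D\right) = 2 - 2 D$)
$A{\left(K \right)} = -60$ ($A{\left(K \right)} = - 5 \left(2 - -10\right) = - 5 \left(2 + 10\right) = \left(-5\right) 12 = -60$)
$\frac{1}{A{\left(\left(C - -4\right) - -25 \right)}} = \frac{1}{-60} = - \frac{1}{60}$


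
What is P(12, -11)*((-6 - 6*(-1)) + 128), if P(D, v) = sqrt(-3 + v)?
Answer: 128*I*sqrt(14) ≈ 478.93*I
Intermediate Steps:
P(12, -11)*((-6 - 6*(-1)) + 128) = sqrt(-3 - 11)*((-6 - 6*(-1)) + 128) = sqrt(-14)*((-6 + 6) + 128) = (I*sqrt(14))*(0 + 128) = (I*sqrt(14))*128 = 128*I*sqrt(14)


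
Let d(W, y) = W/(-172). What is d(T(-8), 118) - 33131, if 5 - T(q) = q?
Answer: -5698545/172 ≈ -33131.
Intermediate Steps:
T(q) = 5 - q
d(W, y) = -W/172 (d(W, y) = W*(-1/172) = -W/172)
d(T(-8), 118) - 33131 = -(5 - 1*(-8))/172 - 33131 = -(5 + 8)/172 - 33131 = -1/172*13 - 33131 = -13/172 - 33131 = -5698545/172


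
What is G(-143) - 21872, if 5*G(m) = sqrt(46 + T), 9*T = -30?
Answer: -21872 + 8*sqrt(6)/15 ≈ -21871.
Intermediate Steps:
T = -10/3 (T = (1/9)*(-30) = -10/3 ≈ -3.3333)
G(m) = 8*sqrt(6)/15 (G(m) = sqrt(46 - 10/3)/5 = sqrt(128/3)/5 = (8*sqrt(6)/3)/5 = 8*sqrt(6)/15)
G(-143) - 21872 = 8*sqrt(6)/15 - 21872 = -21872 + 8*sqrt(6)/15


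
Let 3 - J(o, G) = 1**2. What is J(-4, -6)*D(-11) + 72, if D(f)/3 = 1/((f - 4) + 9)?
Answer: 71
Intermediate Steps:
J(o, G) = 2 (J(o, G) = 3 - 1*1**2 = 3 - 1*1 = 3 - 1 = 2)
D(f) = 3/(5 + f) (D(f) = 3/((f - 4) + 9) = 3/((-4 + f) + 9) = 3/(5 + f))
J(-4, -6)*D(-11) + 72 = 2*(3/(5 - 11)) + 72 = 2*(3/(-6)) + 72 = 2*(3*(-1/6)) + 72 = 2*(-1/2) + 72 = -1 + 72 = 71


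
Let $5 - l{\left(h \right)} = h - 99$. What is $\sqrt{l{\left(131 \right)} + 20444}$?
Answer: $\sqrt{20417} \approx 142.89$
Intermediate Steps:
$l{\left(h \right)} = 104 - h$ ($l{\left(h \right)} = 5 - \left(h - 99\right) = 5 - \left(-99 + h\right) = 104 - h$)
$\sqrt{l{\left(131 \right)} + 20444} = \sqrt{\left(104 - 131\right) + 20444} = \sqrt{-27 + 20444} = \sqrt{20417}$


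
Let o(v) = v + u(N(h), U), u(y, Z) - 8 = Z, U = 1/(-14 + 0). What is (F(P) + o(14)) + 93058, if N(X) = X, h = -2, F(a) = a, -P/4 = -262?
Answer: 1317791/14 ≈ 94128.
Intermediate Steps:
P = 1048 (P = -4*(-262) = 1048)
U = -1/14 (U = 1/(-14) = -1/14 ≈ -0.071429)
u(y, Z) = 8 + Z
o(v) = 111/14 + v (o(v) = v + (8 - 1/14) = v + 111/14 = 111/14 + v)
(F(P) + o(14)) + 93058 = (1048 + (111/14 + 14)) + 93058 = (1048 + 307/14) + 93058 = 14979/14 + 93058 = 1317791/14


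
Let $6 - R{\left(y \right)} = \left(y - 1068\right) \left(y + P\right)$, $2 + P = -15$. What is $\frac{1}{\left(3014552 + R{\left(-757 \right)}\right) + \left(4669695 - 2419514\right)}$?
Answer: $\frac{1}{3852189} \approx 2.5959 \cdot 10^{-7}$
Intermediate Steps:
$P = -17$ ($P = -2 - 15 = -17$)
$R{\left(y \right)} = 6 - \left(-1068 + y\right) \left(-17 + y\right)$ ($R{\left(y \right)} = 6 - \left(y - 1068\right) \left(y - 17\right) = 6 - \left(-1068 + y\right) \left(-17 + y\right)$)
$\frac{1}{\left(3014552 + R{\left(-757 \right)}\right) + \left(4669695 - 2419514\right)} = \frac{1}{\left(3014552 - 1412544\right) + \left(4669695 - 2419514\right)} = \frac{1}{\left(3014552 - 1412544\right) + 2250181} = \frac{1}{1602008 + 2250181} = \frac{1}{3852189}$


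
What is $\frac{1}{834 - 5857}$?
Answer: $- \frac{1}{5023} \approx -0.00019908$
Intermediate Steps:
$\frac{1}{834 - 5857} = \frac{1}{-5023} = - \frac{1}{5023}$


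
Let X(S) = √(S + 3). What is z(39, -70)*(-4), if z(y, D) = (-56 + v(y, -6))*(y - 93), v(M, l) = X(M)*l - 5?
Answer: -13176 - 1296*√42 ≈ -21575.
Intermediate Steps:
X(S) = √(3 + S)
v(M, l) = -5 + l*√(3 + M) (v(M, l) = √(3 + M)*l - 5 = l*√(3 + M) - 5 = -5 + l*√(3 + M))
z(y, D) = (-93 + y)*(-61 - 6*√(3 + y)) (z(y, D) = (-56 + (-5 - 6*√(3 + y)))*(y - 93) = (-61 - 6*√(3 + y))*(-93 + y) = (-93 + y)*(-61 - 6*√(3 + y)))
z(39, -70)*(-4) = (5673 - 61*39 + 558*√(3 + 39) - 6*39*√(3 + 39))*(-4) = (5673 - 2379 + 558*√42 - 6*39*√42)*(-4) = (5673 - 2379 + 558*√42 - 234*√42)*(-4) = (3294 + 324*√42)*(-4) = -13176 - 1296*√42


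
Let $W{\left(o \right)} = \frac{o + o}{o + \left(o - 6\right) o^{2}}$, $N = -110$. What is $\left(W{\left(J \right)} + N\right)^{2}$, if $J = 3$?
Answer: $\frac{194481}{16} \approx 12155.0$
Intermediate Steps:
$W{\left(o \right)} = \frac{2 o}{o + o^{2} \left(-6 + o\right)}$ ($W{\left(o \right)} = \frac{2 o}{o + \left(-6 + o\right) o^{2}} = \frac{2 o}{o + o^{2} \left(-6 + o\right)}$)
$\left(W{\left(J \right)} + N\right)^{2} = \left(\frac{2}{1 + 3^{2} - 18} - 110\right)^{2} = \left(\frac{2}{1 + 9 - 18} - 110\right)^{2} = \left(\frac{2}{-8} - 110\right)^{2} = \left(2 \left(- \frac{1}{8}\right) - 110\right)^{2} = \left(- \frac{1}{4} - 110\right)^{2} = \left(- \frac{441}{4}\right)^{2} = \frac{194481}{16}$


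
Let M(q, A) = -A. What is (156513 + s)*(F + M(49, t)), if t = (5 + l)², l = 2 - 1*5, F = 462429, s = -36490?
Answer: 55501635775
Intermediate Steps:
l = -3 (l = 2 - 5 = -3)
t = 4 (t = (5 - 3)² = 2² = 4)
(156513 + s)*(F + M(49, t)) = (156513 - 36490)*(462429 - 1*4) = 120023*(462429 - 4) = 120023*462425 = 55501635775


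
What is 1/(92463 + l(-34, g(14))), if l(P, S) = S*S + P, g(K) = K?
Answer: 1/92625 ≈ 1.0796e-5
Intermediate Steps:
l(P, S) = P + S² (l(P, S) = S² + P = P + S²)
1/(92463 + l(-34, g(14))) = 1/(92463 + (-34 + 14²)) = 1/(92463 + (-34 + 196)) = 1/(92463 + 162) = 1/92625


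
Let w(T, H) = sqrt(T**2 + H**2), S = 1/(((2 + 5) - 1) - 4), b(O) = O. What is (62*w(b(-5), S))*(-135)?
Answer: -4185*sqrt(101) ≈ -42059.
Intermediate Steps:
S = 1/2 (S = 1/((7 - 1) - 4) = 1/(6 - 4) = 1/2 ≈ 0.50000)
w(T, H) = sqrt(H**2 + T**2)
(62*w(b(-5), S))*(-135) = (62*sqrt((1/2)**2 + (-5)**2))*(-135) = (62*sqrt(1/4 + 25))*(-135) = (62*sqrt(101/4))*(-135) = (62*(sqrt(101)/2))*(-135) = (31*sqrt(101))*(-135) = -4185*sqrt(101)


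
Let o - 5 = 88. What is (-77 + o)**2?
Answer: 256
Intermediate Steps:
o = 93 (o = 5 + 88 = 93)
(-77 + o)**2 = (-77 + 93)**2 = 16**2 = 256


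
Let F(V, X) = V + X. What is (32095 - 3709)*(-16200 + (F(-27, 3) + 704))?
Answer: -440550720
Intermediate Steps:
(32095 - 3709)*(-16200 + (F(-27, 3) + 704)) = (32095 - 3709)*(-16200 + ((-27 + 3) + 704)) = 28386*(-16200 + (-24 + 704)) = 28386*(-16200 + 680) = 28386*(-15520) = -440550720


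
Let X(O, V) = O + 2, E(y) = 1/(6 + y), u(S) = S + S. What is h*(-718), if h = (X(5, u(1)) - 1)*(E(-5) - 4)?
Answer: 12924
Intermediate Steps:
u(S) = 2*S
X(O, V) = 2 + O
h = -18 (h = ((2 + 5) - 1)*(1/(6 - 5) - 4) = (7 - 1)*(1/1 - 4) = 6*(1 - 4) = 6*(-3) = -18)
h*(-718) = -18*(-718) = 12924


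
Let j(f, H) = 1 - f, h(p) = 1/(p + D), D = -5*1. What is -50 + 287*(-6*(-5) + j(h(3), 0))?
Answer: 17981/2 ≈ 8990.5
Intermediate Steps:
D = -5
h(p) = 1/(-5 + p) (h(p) = 1/(p - 5) = 1/(-5 + p))
-50 + 287*(-6*(-5) + j(h(3), 0)) = -50 + 287*(-6*(-5) + (1 - 1/(-5 + 3))) = -50 + 287*(30 + (1 - 1/(-2))) = -50 + 287*(30 + (1 - 1*(-½))) = -50 + 287*(30 + (1 + ½)) = -50 + 287*(30 + 3/2) = -50 + 287*(63/2) = -50 + 18081/2 = 17981/2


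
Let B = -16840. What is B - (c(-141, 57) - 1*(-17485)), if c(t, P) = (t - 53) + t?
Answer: -33990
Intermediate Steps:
c(t, P) = -53 + 2*t (c(t, P) = (-53 + t) + t = -53 + 2*t)
B - (c(-141, 57) - 1*(-17485)) = -16840 - ((-53 + 2*(-141)) - 1*(-17485)) = -16840 - ((-53 - 282) + 17485) = -16840 - (-335 + 17485) = -16840 - 1*17150 = -16840 - 17150 = -33990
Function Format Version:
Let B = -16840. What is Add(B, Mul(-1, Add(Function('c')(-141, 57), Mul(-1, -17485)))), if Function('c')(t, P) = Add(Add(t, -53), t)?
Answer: -33990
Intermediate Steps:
Function('c')(t, P) = Add(-53, Mul(2, t)) (Function('c')(t, P) = Add(Add(-53, t), t) = Add(-53, Mul(2, t)))
Add(B, Mul(-1, Add(Function('c')(-141, 57), Mul(-1, -17485)))) = Add(-16840, Mul(-1, Add(Add(-53, Mul(2, -141)), Mul(-1, -17485)))) = Add(-16840, Mul(-1, Add(Add(-53, -282), 17485))) = Add(-16840, Mul(-1, Add(-335, 17485))) = Add(-16840, Mul(-1, 17150)) = Add(-16840, -17150) = -33990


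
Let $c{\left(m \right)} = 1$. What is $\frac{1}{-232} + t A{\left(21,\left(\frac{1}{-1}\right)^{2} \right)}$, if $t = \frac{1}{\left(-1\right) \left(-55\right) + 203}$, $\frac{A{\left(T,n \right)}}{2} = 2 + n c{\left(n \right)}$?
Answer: $\frac{189}{9976} \approx 0.018945$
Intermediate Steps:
$A{\left(T,n \right)} = 4 + 2 n$ ($A{\left(T,n \right)} = 2 \left(2 + n 1\right) = 2 \left(2 + n\right) = 4 + 2 n$)
$t = \frac{1}{258}$ ($t = \frac{1}{55 + 203} = \frac{1}{258} \approx 0.003876$)
$\frac{1}{-232} + t A{\left(21,\left(\frac{1}{-1}\right)^{2} \right)} = \frac{1}{-232} + \frac{4 + 2 \left(\frac{1}{-1}\right)^{2}}{258} = - \frac{1}{232} + \frac{4 + 2 \left(-1\right)^{2}}{258} = - \frac{1}{232} + \frac{4 + 2 \cdot 1}{258} = - \frac{1}{232} + \frac{4 + 2}{258} = - \frac{1}{232} + \frac{1}{258} \cdot 6 = - \frac{1}{232} + \frac{1}{43} = \frac{189}{9976}$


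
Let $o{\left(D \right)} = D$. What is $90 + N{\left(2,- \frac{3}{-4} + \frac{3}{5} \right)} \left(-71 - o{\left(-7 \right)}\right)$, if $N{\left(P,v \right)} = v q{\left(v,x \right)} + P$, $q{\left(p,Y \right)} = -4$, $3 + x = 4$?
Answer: $\frac{1538}{5} \approx 307.6$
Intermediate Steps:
$x = 1$ ($x = -3 + 4 = 1$)
$N{\left(P,v \right)} = P - 4 v$ ($N{\left(P,v \right)} = v \left(-4\right) + P = - 4 v + P = P - 4 v$)
$90 + N{\left(2,- \frac{3}{-4} + \frac{3}{5} \right)} \left(-71 - o{\left(-7 \right)}\right) = 90 + \left(2 - 4 \left(- \frac{3}{-4} + \frac{3}{5}\right)\right) \left(-71 - -7\right) = 90 + \left(2 - 4 \left(\left(-3\right) \left(- \frac{1}{4}\right) + 3 \cdot \frac{1}{5}\right)\right) \left(-71 + 7\right) = 90 + \left(2 - 4 \left(\frac{3}{4} + \frac{3}{5}\right)\right) \left(-64\right) = 90 + \left(2 - \frac{27}{5}\right) \left(-64\right) = 90 - - \frac{1088}{5} = 90 + \frac{1088}{5} = \frac{1538}{5}$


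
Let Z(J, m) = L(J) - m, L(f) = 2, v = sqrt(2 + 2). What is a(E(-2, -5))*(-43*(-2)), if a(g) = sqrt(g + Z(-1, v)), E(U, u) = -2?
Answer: 86*I*sqrt(2) ≈ 121.62*I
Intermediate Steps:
v = 2 (v = sqrt(4) = 2)
Z(J, m) = 2 - m
a(g) = sqrt(g) (a(g) = sqrt(g + (2 - 1*2)) = sqrt(g + (2 - 2)) = sqrt(g + 0) = sqrt(g))
a(E(-2, -5))*(-43*(-2)) = sqrt(-2)*(-43*(-2)) = (I*sqrt(2))*86 = 86*I*sqrt(2)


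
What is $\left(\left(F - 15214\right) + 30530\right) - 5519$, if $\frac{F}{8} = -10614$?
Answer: $-75115$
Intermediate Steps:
$F = -84912$ ($F = 8 \left(-10614\right) = -84912$)
$\left(\left(F - 15214\right) + 30530\right) - 5519 = \left(\left(-84912 - 15214\right) + 30530\right) - 5519 = \left(-100126 + 30530\right) - 5519 = -69596 - 5519 = -75115$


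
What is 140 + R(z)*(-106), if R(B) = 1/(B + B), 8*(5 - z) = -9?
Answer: 6436/49 ≈ 131.35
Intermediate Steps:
z = 49/8 (z = 5 - ⅛*(-9) = 5 + 9/8 = 49/8 ≈ 6.1250)
R(B) = 1/(2*B)
140 + R(z)*(-106) = 140 + (1/(2*(49/8)))*(-106) = 140 + ((½)*(8/49))*(-106) = 140 + (4/49)*(-106) = 140 - 424/49 = 6436/49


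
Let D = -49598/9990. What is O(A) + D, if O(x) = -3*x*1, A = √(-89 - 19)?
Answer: -24799/4995 - 18*I*√3 ≈ -4.9648 - 31.177*I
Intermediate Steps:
A = 6*I*√3 (A = √(-108) = 6*I*√3 ≈ 10.392*I)
O(x) = -3*x
D = -24799/4995 (D = -49598*1/9990 = -24799/4995 ≈ -4.9648)
O(A) + D = -18*I*√3 - 24799/4995 = -24799/4995 - 18*I*√3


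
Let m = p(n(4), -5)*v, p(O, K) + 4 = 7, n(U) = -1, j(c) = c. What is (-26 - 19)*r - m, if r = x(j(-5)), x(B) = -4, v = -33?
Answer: 279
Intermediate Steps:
r = -4
p(O, K) = 3 (p(O, K) = -4 + 7 = 3)
m = -99 (m = 3*(-33) = -99)
(-26 - 19)*r - m = (-26 - 19)*(-4) - 1*(-99) = -45*(-4) + 99 = 180 + 99 = 279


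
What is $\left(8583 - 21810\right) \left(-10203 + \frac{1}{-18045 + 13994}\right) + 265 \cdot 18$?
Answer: $\frac{546722369628}{4051} \approx 1.3496 \cdot 10^{8}$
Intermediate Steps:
$\left(8583 - 21810\right) \left(-10203 + \frac{1}{-18045 + 13994}\right) + 265 \cdot 18 = - 13227 \left(-10203 + \frac{1}{-4051}\right) + 4770 = - 13227 \left(-10203 - \frac{1}{4051}\right) + 4770 = \left(-13227\right) \left(- \frac{41332354}{4051}\right) + 4770 = \frac{546703046358}{4051} + 4770 = \frac{546722369628}{4051}$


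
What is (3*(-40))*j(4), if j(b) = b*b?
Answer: -1920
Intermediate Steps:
j(b) = b**2
(3*(-40))*j(4) = (3*(-40))*4**2 = -120*16 = -1920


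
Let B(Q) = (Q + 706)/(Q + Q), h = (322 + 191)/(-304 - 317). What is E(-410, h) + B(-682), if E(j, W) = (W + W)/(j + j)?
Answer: -50101/3215630 ≈ -0.015580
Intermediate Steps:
h = -19/23 (h = 513/(-621) = 513*(-1/621) = -19/23 ≈ -0.82609)
E(j, W) = W/j (E(j, W) = (2*W)/((2*j)) = (2*W)*(1/(2*j)) = W/j)
B(Q) = (706 + Q)/(2*Q) (B(Q) = (706 + Q)/((2*Q)) = (706 + Q)*(1/(2*Q)) = (706 + Q)/(2*Q))
E(-410, h) + B(-682) = -19/23/(-410) + (½)*(706 - 682)/(-682) = -19/23*(-1/410) + (½)*(-1/682)*24 = 19/9430 - 6/341 = -50101/3215630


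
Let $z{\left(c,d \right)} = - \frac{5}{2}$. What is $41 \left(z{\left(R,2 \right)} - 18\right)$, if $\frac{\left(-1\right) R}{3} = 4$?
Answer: $- \frac{1681}{2} \approx -840.5$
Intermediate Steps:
$R = -12$ ($R = \left(-3\right) 4 = -12$)
$z{\left(c,d \right)} = - \frac{5}{2}$ ($z{\left(c,d \right)} = \left(-5\right) \frac{1}{2} = - \frac{5}{2}$)
$41 \left(z{\left(R,2 \right)} - 18\right) = 41 \left(- \frac{5}{2} - 18\right) = 41 \left(- \frac{41}{2}\right) = - \frac{1681}{2}$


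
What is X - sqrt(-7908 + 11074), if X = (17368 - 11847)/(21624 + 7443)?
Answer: 5521/29067 - sqrt(3166) ≈ -56.077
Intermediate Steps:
X = 5521/29067 ≈ 0.18994
X - sqrt(-7908 + 11074) = 5521/29067 - sqrt(-7908 + 11074) = 5521/29067 - sqrt(3166)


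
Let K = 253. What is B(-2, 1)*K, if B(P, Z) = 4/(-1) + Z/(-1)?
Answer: -1265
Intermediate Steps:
B(P, Z) = -4 - Z (B(P, Z) = 4*(-1) + Z*(-1) = -4 - Z)
B(-2, 1)*K = (-4 - 1*1)*253 = (-4 - 1)*253 = -5*253 = -1265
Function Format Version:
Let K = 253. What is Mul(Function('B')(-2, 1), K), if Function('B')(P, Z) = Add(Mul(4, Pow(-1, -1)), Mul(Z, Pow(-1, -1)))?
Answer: -1265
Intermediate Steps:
Function('B')(P, Z) = Add(-4, Mul(-1, Z)) (Function('B')(P, Z) = Add(Mul(4, -1), Mul(Z, -1)) = Add(-4, Mul(-1, Z)))
Mul(Function('B')(-2, 1), K) = Mul(Add(-4, Mul(-1, 1)), 253) = Mul(Add(-4, -1), 253) = Mul(-5, 253) = -1265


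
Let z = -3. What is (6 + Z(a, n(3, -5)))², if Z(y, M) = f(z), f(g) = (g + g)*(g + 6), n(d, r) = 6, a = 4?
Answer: 144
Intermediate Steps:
f(g) = 2*g*(6 + g) (f(g) = (2*g)*(6 + g) = 2*g*(6 + g))
Z(y, M) = -18 (Z(y, M) = 2*(-3)*(6 - 3) = 2*(-3)*3 = -18)
(6 + Z(a, n(3, -5)))² = (6 - 18)² = (-12)² = 144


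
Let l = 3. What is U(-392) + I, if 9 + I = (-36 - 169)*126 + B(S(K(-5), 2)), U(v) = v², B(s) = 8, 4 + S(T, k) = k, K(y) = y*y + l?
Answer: 127833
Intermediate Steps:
K(y) = 3 + y² (K(y) = y*y + 3 = y² + 3 = 3 + y²)
S(T, k) = -4 + k
I = -25831 (I = -9 + ((-36 - 169)*126 + 8) = -9 + (-205*126 + 8) = -9 + (-25830 + 8) = -9 - 25822 = -25831)
U(-392) + I = (-392)² - 25831 = 153664 - 25831 = 127833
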